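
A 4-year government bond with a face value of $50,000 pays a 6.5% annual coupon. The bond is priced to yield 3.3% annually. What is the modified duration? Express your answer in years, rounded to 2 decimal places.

3.55 years

Periodic yield y = 0.033. First find Macaulay duration:
  t   CF        PV=CF/(1+0.033)^t    t·PV
  1     3,250.00     3,146.1762     3,146.1762
  2     3,250.00     3,045.6691     6,091.3382
  3     3,250.00     2,948.3728     8,845.1184
  4    53,250.00    46,764.7187   187,058.8747
  Σ                 55,904.9368   205,141.5075
P = 55,904.9368; Macaulay duration = 205,141.5075 / 55,904.9368 = 3.66947 years.
Modified duration = D_Mac / (1 + y) = 3.66947 / 1.033 = 3.55225 years.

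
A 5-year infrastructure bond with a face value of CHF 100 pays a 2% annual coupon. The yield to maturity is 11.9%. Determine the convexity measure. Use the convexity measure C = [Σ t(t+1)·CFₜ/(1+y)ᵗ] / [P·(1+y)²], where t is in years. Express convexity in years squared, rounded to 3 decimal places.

With y = 0.119:
  t   CF        PV=CF/(1+0.119)^t    t·PV        t(t+1)·PV
  1         2.00         1.7873         1.7873           3.5746
  2         2.00         1.5972         3.1945           9.5834
  3         2.00         1.4274         4.2821          17.1286
  4         2.00         1.2756         5.1023          25.5117
  5       102.00        58.1366       290.6831       1,744.0984
  Σ                     64.2241       305.0493       1,799.8968
P = 64.2241.
Convexity = Σ t(t+1)·PV / [P·(1+y)²] = 1,799.8968 / (64.2241 × 1.252161) = 22.38150.

22.382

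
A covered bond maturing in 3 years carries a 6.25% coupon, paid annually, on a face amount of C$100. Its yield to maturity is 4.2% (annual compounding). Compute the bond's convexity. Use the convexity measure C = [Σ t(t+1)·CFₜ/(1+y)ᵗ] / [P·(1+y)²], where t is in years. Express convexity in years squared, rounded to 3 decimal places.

10.228

With y = 0.042:
  t   CF        PV=CF/(1+0.042)^t    t·PV        t(t+1)·PV
  1         6.25         5.9981         5.9981          11.9962
  2         6.25         5.7563        11.5126          34.5379
  3       106.25        93.9130       281.7390       1,126.9562
  Σ                    105.6674       299.2498       1,173.4902
P = 105.6674.
Convexity = Σ t(t+1)·PV / [P·(1+y)²] = 1,173.4902 / (105.6674 × 1.085764) = 10.22829.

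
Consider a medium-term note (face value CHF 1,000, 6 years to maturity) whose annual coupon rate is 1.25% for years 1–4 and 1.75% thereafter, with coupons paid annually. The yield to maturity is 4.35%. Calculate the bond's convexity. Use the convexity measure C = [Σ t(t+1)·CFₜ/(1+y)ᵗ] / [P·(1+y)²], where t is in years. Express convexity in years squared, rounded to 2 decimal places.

36.81

With y = 0.0435:
  t   CF        PV=CF/(1+0.0435)^t    t·PV        t(t+1)·PV
  1        12.50        11.9789        11.9789          23.9578
  2        12.50        11.4796        22.9591          68.8773
  3        12.50        11.0010        33.0030         132.0121
  4        12.50        10.5424        42.1697         210.8483
  5        17.50        14.1441        70.7206         424.3235
  6     1,017.50       788.0970     4,728.5823      33,100.0758
  Σ                    847.2431     4,909.4136      33,960.0949
P = 847.2431.
Convexity = Σ t(t+1)·PV / [P·(1+y)²] = 33,960.0949 / (847.2431 × 1.088892) = 36.81086.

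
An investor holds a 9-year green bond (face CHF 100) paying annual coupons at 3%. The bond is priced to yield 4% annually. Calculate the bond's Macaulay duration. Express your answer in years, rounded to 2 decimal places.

7.97 years

Periodic yield y = 0.04. Discount each cash flow and weight by its year:
  t   CF        PV=CF/(1+0.04)^t    t·PV
  1         3.00         2.8846         2.8846
  2         3.00         2.7737         5.5473
  3         3.00         2.6670         8.0010
  4         3.00         2.5644        10.2577
  5         3.00         2.4658        12.3289
  6         3.00         2.3709        14.2257
  7         3.00         2.2798        15.9583
  8         3.00         2.1921        17.5366
  9       103.00        72.3664       651.2979
  Σ                     92.5647       738.0379
Price P = Σ PV = 92.5647.
Macaulay duration = Σ(t·PV) / P = 738.0379 / 92.5647 = 7.97321 years.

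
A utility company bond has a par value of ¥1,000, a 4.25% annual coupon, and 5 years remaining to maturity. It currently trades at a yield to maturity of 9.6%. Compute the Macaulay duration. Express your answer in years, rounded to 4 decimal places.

Periodic yield y = 0.096. Discount each cash flow and weight by its year:
  t   CF        PV=CF/(1+0.096)^t    t·PV
  1        42.50        38.7774        38.7774
  2        42.50        35.3808        70.7616
  3        42.50        32.2818        96.8453
  4        42.50        29.4542       117.8167
  5     1,042.50       659.2093     3,296.0463
  Σ                    795.1034     3,620.2472
Price P = Σ PV = 795.1034.
Macaulay duration = Σ(t·PV) / P = 3,620.2472 / 795.1034 = 4.55318 years.

4.5532 years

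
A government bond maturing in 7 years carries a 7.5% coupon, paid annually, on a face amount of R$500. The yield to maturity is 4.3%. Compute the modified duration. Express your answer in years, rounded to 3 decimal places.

5.575 years

Periodic yield y = 0.043. First find Macaulay duration:
  t   CF        PV=CF/(1+0.043)^t    t·PV
  1        37.50        35.9540        35.9540
  2        37.50        34.4717        68.9434
  3        37.50        33.0505        99.1516
  4        37.50        31.6879       126.7518
  5        37.50        30.3815       151.9077
  6        37.50        29.1290       174.7739
  7       537.50       400.3025     2,802.1175
  Σ                    594.9772     3,459.5999
P = 594.9772; Macaulay duration = 3,459.5999 / 594.9772 = 5.81468 years.
Modified duration = D_Mac / (1 + y) = 5.81468 / 1.043 = 5.57495 years.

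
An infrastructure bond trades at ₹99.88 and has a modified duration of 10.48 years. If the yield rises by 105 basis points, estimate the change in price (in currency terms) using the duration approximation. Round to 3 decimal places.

Duration approximation: ΔP/P ≈ -D_mod · Δy = -10.48 × (+0.0105) = -0.110040.
ΔP ≈ 99.88 × (-0.110040) = -10.9907952.

-₹10.991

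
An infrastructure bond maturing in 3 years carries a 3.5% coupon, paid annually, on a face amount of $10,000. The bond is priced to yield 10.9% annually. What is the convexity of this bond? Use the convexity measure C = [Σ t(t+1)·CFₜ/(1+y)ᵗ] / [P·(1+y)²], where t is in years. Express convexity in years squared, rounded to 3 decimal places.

With y = 0.109:
  t   CF        PV=CF/(1+0.109)^t    t·PV        t(t+1)·PV
  1       350.00       315.5996       315.5996         631.1993
  2       350.00       284.5804       569.1608       1,707.4823
  3    10,350.00     7,588.3213    22,764.9639      91,059.8556
  Σ                  8,188.5013    23,649.7243      93,398.5372
P = 8,188.5013.
Convexity = Σ t(t+1)·PV / [P·(1+y)²] = 93,398.5372 / (8,188.5013 × 1.229881) = 9.27412.

9.274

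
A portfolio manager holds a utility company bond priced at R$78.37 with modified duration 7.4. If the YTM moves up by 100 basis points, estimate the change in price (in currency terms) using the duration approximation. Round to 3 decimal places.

Duration approximation: ΔP/P ≈ -D_mod · Δy = -7.4 × (+0.01) = -0.074000.
ΔP ≈ 78.37 × (-0.074000) = -5.79938.

-R$5.799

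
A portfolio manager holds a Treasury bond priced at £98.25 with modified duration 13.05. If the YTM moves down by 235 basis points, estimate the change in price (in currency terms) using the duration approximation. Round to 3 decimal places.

+£30.131

Duration approximation: ΔP/P ≈ -D_mod · Δy = -13.05 × (-0.0235) = +0.306675.
ΔP ≈ 98.25 × (+0.306675) = +30.13081875.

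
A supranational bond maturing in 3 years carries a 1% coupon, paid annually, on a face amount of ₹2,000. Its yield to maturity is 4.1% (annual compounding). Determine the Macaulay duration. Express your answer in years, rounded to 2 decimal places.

Periodic yield y = 0.041. Discount each cash flow and weight by its year:
  t   CF        PV=CF/(1+0.041)^t    t·PV
  1        20.00        19.2123        19.2123
  2        20.00        18.4556        36.9112
  3     2,020.00     1,790.6025     5,371.8074
  Σ                  1,828.2704     5,427.9310
Price P = Σ PV = 1,828.2704.
Macaulay duration = Σ(t·PV) / P = 5,427.9310 / 1,828.2704 = 2.96889 years.

2.97 years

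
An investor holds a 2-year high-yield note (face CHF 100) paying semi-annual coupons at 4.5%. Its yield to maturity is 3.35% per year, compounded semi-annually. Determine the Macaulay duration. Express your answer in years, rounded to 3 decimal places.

1.936 years

Periodic yield y = 0.01675. Discount each cash flow and weight by its period:
  t   CF        PV=CF/(1+0.01675)^t    t·PV
  1         2.25         2.2129         2.2129
  2         2.25         2.1765         4.3530
  3         2.25         2.1406         6.4219
  4       102.25        95.6768       382.7072
  Σ                    102.2068       395.6949
Price P = Σ PV = 102.2068.
Macaulay duration = Σ(t·PV) / P = 395.6949 / 102.2068 = 3.87151 half-year periods.
In years: 3.87151 / 2 = 1.93576 years.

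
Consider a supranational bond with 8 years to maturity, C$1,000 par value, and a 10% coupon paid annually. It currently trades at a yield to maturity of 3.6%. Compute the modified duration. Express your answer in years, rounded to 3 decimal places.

Periodic yield y = 0.036. First find Macaulay duration:
  t   CF        PV=CF/(1+0.036)^t    t·PV
  1       100.00        96.5251        96.5251
  2       100.00        93.1709       186.3419
  3       100.00        89.9333       269.8000
  4       100.00        86.8082       347.2330
  5       100.00        83.7917       418.9587
  6       100.00        80.8801       485.2804
  7       100.00        78.0696       546.4869
  8     1,100.00       828.9239     6,631.3909
  Σ                  1,438.1028     8,982.0169
P = 1,438.1028; Macaulay duration = 8,982.0169 / 1,438.1028 = 6.24574 years.
Modified duration = D_Mac / (1 + y) = 6.24574 / 1.036 = 6.02871 years.

6.029 years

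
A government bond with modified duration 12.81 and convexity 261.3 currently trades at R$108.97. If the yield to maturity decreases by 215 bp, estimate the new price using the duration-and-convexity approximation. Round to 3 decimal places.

R$145.563

Duration effect: -D_mod·Δy = -12.81 × (-0.0215) = +0.275415
Convexity effect: ½·C·(Δy)² = 0.5 × 261.3 × (-0.0215)² = +0.0603929625
ΔP/P ≈ +0.275415 + 0.0603929625 = +0.3358079625
New price ≈ 108.97 × (1 + 0.3358079625) = 145.562993673625.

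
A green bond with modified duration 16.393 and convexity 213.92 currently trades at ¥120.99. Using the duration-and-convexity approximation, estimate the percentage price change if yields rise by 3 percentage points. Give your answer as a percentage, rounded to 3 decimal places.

Duration effect: -D_mod·Δy = -16.393 × (+0.03) = -0.491790
Convexity effect: ½·C·(Δy)² = 0.5 × 213.92 × (0.03)² = +0.0962640
ΔP/P ≈ -0.491790 + 0.0962640 = -0.395526
= -39.5526%.

-39.553%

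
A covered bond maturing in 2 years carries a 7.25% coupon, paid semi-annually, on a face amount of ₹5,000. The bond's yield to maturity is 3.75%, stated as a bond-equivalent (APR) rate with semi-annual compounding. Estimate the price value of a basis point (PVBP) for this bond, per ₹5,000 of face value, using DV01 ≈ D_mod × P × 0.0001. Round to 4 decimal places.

₹0.9955

Periodic yield y = 0.01875.
  t   CF        PV=CF/(1+0.01875)^t    t·PV
  1       181.25       177.9141       177.9141
  2       181.25       174.6396       349.2792
  3       181.25       171.4254       514.2762
  4     5,181.25     4,810.2103    19,240.8411
  Σ                  5,334.1894    20,282.3106
P = 5,334.1894; D_Mac = 3.80232 half-year periods = 1.90116 yrs; D_mod = 1.86617 yrs.
DV01 ≈ 1.86617 × 5,334.1894 × 0.0001 = 0.995451.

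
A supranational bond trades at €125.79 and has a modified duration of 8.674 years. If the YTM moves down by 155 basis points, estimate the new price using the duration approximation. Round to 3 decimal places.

Duration approximation: ΔP/P ≈ -D_mod · Δy = -8.674 × (-0.0155) = +0.134447.
New price ≈ 125.79 × (1 + 0.134447) = 142.70208813.

€142.702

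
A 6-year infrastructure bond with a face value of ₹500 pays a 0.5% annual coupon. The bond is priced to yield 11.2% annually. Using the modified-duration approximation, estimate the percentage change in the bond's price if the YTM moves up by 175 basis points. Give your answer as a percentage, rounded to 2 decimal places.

-9.27%

Periodic yield y = 0.112. Modified duration first:
  t   CF        PV=CF/(1+0.112)^t    t·PV
  1         2.50         2.2482         2.2482
  2         2.50         2.0218         4.0435
  3         2.50         1.8181         5.4544
  4         2.50         1.6350         6.5400
  5         2.50         1.4703         7.3517
  6       502.50       265.7708     1,594.6251
  Σ                    274.9643     1,620.2629
P = 274.9643; D_Mac = 5.89263 yrs; D_mod = 5.89263/(1+0.112) = 5.29913 yrs.
ΔP/P ≈ -D_mod · Δy = -5.29913 × (+0.0175) = -0.092735 = -9.2735%.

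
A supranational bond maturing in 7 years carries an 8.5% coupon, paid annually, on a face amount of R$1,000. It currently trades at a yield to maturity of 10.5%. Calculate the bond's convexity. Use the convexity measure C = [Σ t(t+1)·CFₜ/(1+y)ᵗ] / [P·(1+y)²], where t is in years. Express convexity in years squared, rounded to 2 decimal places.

With y = 0.105:
  t   CF        PV=CF/(1+0.105)^t    t·PV        t(t+1)·PV
  1        85.00        76.9231        76.9231         153.8462
  2        85.00        69.6136       139.2273         417.6819
  3        85.00        62.9988       188.9963         755.9853
  4        85.00        57.0125       228.0499       1,140.2493
  5        85.00        51.5950       257.9750       1,547.8497
  6        85.00        46.6923       280.1538       1,961.0766
  7     1,085.00       539.3787     3,775.6509      30,205.2072
  Σ                    904.2139     4,946.9762      36,181.8960
P = 904.2139.
Convexity = Σ t(t+1)·PV / [P·(1+y)²] = 36,181.8960 / (904.2139 × 1.221025) = 32.77144.

32.77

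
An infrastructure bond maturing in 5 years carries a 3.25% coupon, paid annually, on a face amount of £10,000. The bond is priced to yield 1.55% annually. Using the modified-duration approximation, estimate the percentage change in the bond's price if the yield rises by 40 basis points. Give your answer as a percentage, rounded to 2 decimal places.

Periodic yield y = 0.0155. Modified duration first:
  t   CF        PV=CF/(1+0.0155)^t    t·PV
  1       325.00       320.0394       320.0394
  2       325.00       315.1545       630.3090
  3       325.00       310.3442       931.0325
  4       325.00       305.6072     1,222.4290
  5    10,325.00     9,560.7161    47,803.5804
  Σ                 10,811.8614    50,907.3903
P = 10,811.8614; D_Mac = 4.70848 yrs; D_mod = 4.70848/(1+0.0155) = 4.63661 yrs.
ΔP/P ≈ -D_mod · Δy = -4.63661 × (+0.004) = -0.018546 = -1.8546%.

-1.85%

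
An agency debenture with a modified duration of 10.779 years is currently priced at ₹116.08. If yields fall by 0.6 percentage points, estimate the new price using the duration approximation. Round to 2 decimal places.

Duration approximation: ΔP/P ≈ -D_mod · Δy = -10.779 × (-0.006) = +0.064674.
New price ≈ 116.08 × (1 + 0.064674) = 123.58735792.

₹123.59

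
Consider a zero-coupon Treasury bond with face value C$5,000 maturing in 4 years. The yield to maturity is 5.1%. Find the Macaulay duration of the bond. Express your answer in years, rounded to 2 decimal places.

A zero-coupon bond has a single cash flow at maturity, so its Macaulay duration equals its maturity: 4 years.

4.00 years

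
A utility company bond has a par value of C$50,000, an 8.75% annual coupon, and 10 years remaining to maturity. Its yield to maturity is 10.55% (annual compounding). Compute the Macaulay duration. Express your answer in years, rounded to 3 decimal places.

6.871 years

Periodic yield y = 0.1055. Discount each cash flow and weight by its year:
  t   CF        PV=CF/(1+0.1055)^t    t·PV
  1     4,375.00     3,957.4853     3,957.4853
  2     4,375.00     3,579.8148     7,159.6297
  3     4,375.00     3,238.1862     9,714.5586
  4     4,375.00     2,929.1598    11,716.6393
  5     4,375.00     2,649.6245    13,248.1223
  6     4,375.00     2,396.7657    14,380.5940
  7     4,375.00     2,168.0377    15,176.2639
  8     4,375.00     1,961.1377    15,689.1014
  9     4,375.00     1,773.9825    15,965.8426
  10   54,375.00    19,943.9787   199,439.7866
  Σ                 44,598.1728   306,448.0236
Price P = Σ PV = 44,598.1728.
Macaulay duration = Σ(t·PV) / P = 306,448.0236 / 44,598.1728 = 6.87131 years.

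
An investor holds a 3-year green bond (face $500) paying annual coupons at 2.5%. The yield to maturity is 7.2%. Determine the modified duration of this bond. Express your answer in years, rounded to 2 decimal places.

Periodic yield y = 0.072. First find Macaulay duration:
  t   CF        PV=CF/(1+0.072)^t    t·PV
  1        12.50        11.6604        11.6604
  2        12.50        10.8773        21.7546
  3       512.50       416.0155     1,248.0465
  Σ                    438.5532     1,281.4615
P = 438.5532; Macaulay duration = 1,281.4615 / 438.5532 = 2.92202 years.
Modified duration = D_Mac / (1 + y) = 2.92202 / 1.072 = 2.72577 years.

2.73 years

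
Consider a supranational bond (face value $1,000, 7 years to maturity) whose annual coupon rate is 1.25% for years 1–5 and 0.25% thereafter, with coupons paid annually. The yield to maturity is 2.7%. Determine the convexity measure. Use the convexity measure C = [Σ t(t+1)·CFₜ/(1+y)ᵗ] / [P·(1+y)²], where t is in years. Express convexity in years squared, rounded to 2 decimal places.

50.46

With y = 0.027:
  t   CF        PV=CF/(1+0.027)^t    t·PV        t(t+1)·PV
  1        12.50        12.1714        12.1714          24.3427
  2        12.50        11.8514        23.7028          71.1083
  3        12.50        11.5398        34.6194         138.4777
  4        12.50        11.2364        44.9457         224.7285
  5        12.50        10.9410        54.7051         328.2306
  6         2.50         2.1307        12.7841          89.4884
  7     1,002.50       831.9386     5,823.5702      46,588.5617
  Σ                    891.8093     6,006.4987      47,464.9380
P = 891.8093.
Convexity = Σ t(t+1)·PV / [P·(1+y)²] = 47,464.9380 / (891.8093 × 1.054729) = 50.46149.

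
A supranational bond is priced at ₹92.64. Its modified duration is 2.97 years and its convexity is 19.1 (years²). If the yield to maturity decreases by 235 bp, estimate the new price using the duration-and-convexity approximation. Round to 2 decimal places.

₹99.59

Duration effect: -D_mod·Δy = -2.97 × (-0.0235) = +0.069795
Convexity effect: ½·C·(Δy)² = 0.5 × 19.1 × (-0.0235)² = +0.0052739875
ΔP/P ≈ +0.069795 + 0.0052739875 = +0.0750689875
New price ≈ 92.64 × (1 + 0.0750689875) = 99.594391002.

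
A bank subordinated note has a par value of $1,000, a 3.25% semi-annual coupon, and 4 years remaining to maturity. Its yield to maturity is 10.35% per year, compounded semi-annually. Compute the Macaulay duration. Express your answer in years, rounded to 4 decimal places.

Periodic yield y = 0.05175. Discount each cash flow and weight by its period:
  t   CF        PV=CF/(1+0.05175)^t    t·PV
  1        16.25        15.4504        15.4504
  2        16.25        14.6902        29.3804
  3        16.25        13.9674        41.9022
  4        16.25        13.2802        53.1206
  5        16.25        12.6267        63.1336
  6        16.25        12.0054        72.0327
  7        16.25        11.4147        79.9031
  8     1,016.25       678.7352     5,429.8819
  Σ                    772.1704     5,784.8050
Price P = Σ PV = 772.1704.
Macaulay duration = Σ(t·PV) / P = 5,784.8050 / 772.1704 = 7.49162 half-year periods.
In years: 7.49162 / 2 = 3.74581 years.

3.7458 years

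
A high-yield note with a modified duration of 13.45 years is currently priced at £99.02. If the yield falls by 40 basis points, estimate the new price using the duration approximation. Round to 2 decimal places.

£104.35

Duration approximation: ΔP/P ≈ -D_mod · Δy = -13.45 × (-0.004) = +0.053800.
New price ≈ 99.02 × (1 + 0.053800) = 104.347276.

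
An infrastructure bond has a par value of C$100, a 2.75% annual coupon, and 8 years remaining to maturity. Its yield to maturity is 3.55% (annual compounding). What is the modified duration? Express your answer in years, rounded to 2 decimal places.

Periodic yield y = 0.0355. First find Macaulay duration:
  t   CF        PV=CF/(1+0.0355)^t    t·PV
  1         2.75         2.6557         2.6557
  2         2.75         2.5647         5.1294
  3         2.75         2.4768         7.4303
  4         2.75         2.3918         9.5674
  5         2.75         2.3098        11.5492
  6         2.75         2.2307        13.3839
  7         2.75         2.1542        15.0793
  8       102.75        77.7286       621.8290
  Σ                     94.5123       686.6241
P = 94.5123; Macaulay duration = 686.6241 / 94.5123 = 7.26492 years.
Modified duration = D_Mac / (1 + y) = 7.26492 / 1.0355 = 7.01586 years.

7.02 years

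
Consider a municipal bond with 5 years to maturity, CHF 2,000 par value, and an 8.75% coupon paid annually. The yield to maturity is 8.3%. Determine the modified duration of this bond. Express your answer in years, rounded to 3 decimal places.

Periodic yield y = 0.083. First find Macaulay duration:
  t   CF        PV=CF/(1+0.083)^t    t·PV
  1       175.00       161.5882       161.5882
  2       175.00       149.2042       298.4085
  3       175.00       137.7694       413.3081
  4       175.00       127.2109       508.8435
  5     2,175.00     1,459.8794     7,299.3970
  Σ                  2,035.6520     8,681.5452
P = 2,035.6520; Macaulay duration = 8,681.5452 / 2,035.6520 = 4.26475 years.
Modified duration = D_Mac / (1 + y) = 4.26475 / 1.083 = 3.93790 years.

3.938 years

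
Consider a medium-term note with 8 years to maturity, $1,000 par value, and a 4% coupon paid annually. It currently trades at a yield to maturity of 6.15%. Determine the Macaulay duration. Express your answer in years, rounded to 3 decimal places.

Periodic yield y = 0.0615. Discount each cash flow and weight by its year:
  t   CF        PV=CF/(1+0.0615)^t    t·PV
  1        40.00        37.6825        37.6825
  2        40.00        35.4993        70.9986
  3        40.00        33.4426       100.3278
  4        40.00        31.5050       126.0201
  5        40.00        29.6797       148.3987
  6        40.00        27.9602       167.7611
  7        40.00        26.3403       184.3818
  8     1,040.00       645.1688     5,161.3503
  Σ                    867.2784     5,996.9210
Price P = Σ PV = 867.2784.
Macaulay duration = Σ(t·PV) / P = 5,996.9210 / 867.2784 = 6.91464 years.

6.915 years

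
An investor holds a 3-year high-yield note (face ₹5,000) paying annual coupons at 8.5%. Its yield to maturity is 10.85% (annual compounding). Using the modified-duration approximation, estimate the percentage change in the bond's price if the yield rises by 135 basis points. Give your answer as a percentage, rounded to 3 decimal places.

Periodic yield y = 0.1085. Modified duration first:
  t   CF        PV=CF/(1+0.1085)^t    t·PV
  1       425.00       383.4010       383.4010
  2       425.00       345.8737       691.7474
  3     5,425.00     3,982.8381    11,948.5142
  Σ                  4,712.1128    13,023.6626
P = 4,712.1128; D_Mac = 2.76387 yrs; D_mod = 2.76387/(1+0.1085) = 2.49334 yrs.
ΔP/P ≈ -D_mod · Δy = -2.49334 × (+0.0135) = -0.033660 = -3.3660%.

-3.366%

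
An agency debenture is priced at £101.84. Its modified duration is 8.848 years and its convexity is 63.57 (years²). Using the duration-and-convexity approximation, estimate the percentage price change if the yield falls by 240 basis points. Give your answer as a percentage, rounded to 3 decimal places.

+23.066%

Duration effect: -D_mod·Δy = -8.848 × (-0.024) = +0.212352
Convexity effect: ½·C·(Δy)² = 0.5 × 63.57 × (-0.024)² = +0.01830816
ΔP/P ≈ +0.212352 + 0.01830816 = +0.23066016
= +23.066016%.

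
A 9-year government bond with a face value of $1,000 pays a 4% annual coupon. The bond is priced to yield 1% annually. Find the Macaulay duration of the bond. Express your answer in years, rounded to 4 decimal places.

7.8916 years

Periodic yield y = 0.01. Discount each cash flow and weight by its year:
  t   CF        PV=CF/(1+0.01)^t    t·PV
  1        40.00        39.6040        39.6040
  2        40.00        39.2118        78.4237
  3        40.00        38.8236       116.4708
  4        40.00        38.4392       153.7569
  5        40.00        38.0586       190.2931
  6        40.00        37.6818       226.0909
  7        40.00        37.3087       261.1611
  8        40.00        36.9393       295.5146
  9     1,040.00       950.9134     8,558.2208
  Σ                  1,256.9805     9,919.5358
Price P = Σ PV = 1,256.9805.
Macaulay duration = Σ(t·PV) / P = 9,919.5358 / 1,256.9805 = 7.89156 years.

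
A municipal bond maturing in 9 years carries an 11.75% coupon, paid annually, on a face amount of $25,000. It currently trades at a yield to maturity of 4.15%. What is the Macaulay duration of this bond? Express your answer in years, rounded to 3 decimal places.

Periodic yield y = 0.0415. Discount each cash flow and weight by its year:
  t   CF        PV=CF/(1+0.0415)^t    t·PV
  1     2,937.50     2,820.4513     2,820.4513
  2     2,937.50     2,708.0665     5,416.1330
  3     2,937.50     2,600.1599     7,800.4796
  4     2,937.50     2,496.5529     9,986.2117
  5     2,937.50     2,397.0743    11,985.3717
  6     2,937.50     2,301.5596    13,809.3577
  7     2,937.50     2,209.8508    15,468.9557
  8     2,937.50     2,121.7963    16,974.3701
  9    27,937.50    19,375.5515   174,379.9631
  Σ                 39,031.0631   258,641.2940
Price P = Σ PV = 39,031.0631.
Macaulay duration = Σ(t·PV) / P = 258,641.2940 / 39,031.0631 = 6.62655 years.

6.627 years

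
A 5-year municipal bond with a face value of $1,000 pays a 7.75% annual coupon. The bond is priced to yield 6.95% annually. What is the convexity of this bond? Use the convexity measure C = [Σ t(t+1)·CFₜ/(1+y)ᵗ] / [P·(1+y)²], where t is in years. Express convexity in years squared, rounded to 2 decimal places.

21.67

With y = 0.0695:
  t   CF        PV=CF/(1+0.0695)^t    t·PV        t(t+1)·PV
  1        77.50        72.4638        72.4638         144.9275
  2        77.50        67.7548       135.5096         406.5289
  3        77.50        63.3519       190.0556         760.2223
  4        77.50        59.2350       236.9401       1,184.7004
  5     1,077.50       770.0401     3,850.2004      23,101.2026
  Σ                  1,032.8455     4,485.1695      25,597.5817
P = 1,032.8455.
Convexity = Σ t(t+1)·PV / [P·(1+y)²] = 25,597.5817 / (1,032.8455 × 1.143830) = 21.66716.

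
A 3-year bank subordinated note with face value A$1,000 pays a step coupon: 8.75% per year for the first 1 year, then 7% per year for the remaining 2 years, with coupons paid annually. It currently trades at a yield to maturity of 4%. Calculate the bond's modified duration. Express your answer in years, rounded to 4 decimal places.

Periodic yield y = 0.04. First find Macaulay duration:
  t   CF        PV=CF/(1+0.04)^t    t·PV
  1        87.50        84.1346        84.1346
  2        70.00        64.7189       129.4379
  3     1,070.00       951.2261     2,853.6783
  Σ                  1,100.0797     3,067.2508
P = 1,100.0797; Macaulay duration = 3,067.2508 / 1,100.0797 = 2.78821 years.
Modified duration = D_Mac / (1 + y) = 2.78821 / 1.04 = 2.68097 years.

2.6810 years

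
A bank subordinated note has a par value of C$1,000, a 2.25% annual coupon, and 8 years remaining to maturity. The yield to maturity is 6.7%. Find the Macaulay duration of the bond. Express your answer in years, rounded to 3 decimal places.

7.286 years

Periodic yield y = 0.067. Discount each cash flow and weight by its year:
  t   CF        PV=CF/(1+0.067)^t    t·PV
  1        22.50        21.0872        21.0872
  2        22.50        19.7630        39.5261
  3        22.50        18.5221        55.5662
  4        22.50        17.3590        69.4360
  5        22.50        16.2690        81.3449
  6        22.50        15.2474        91.4844
  7        22.50        14.2900       100.0299
  8     1,022.50       608.6224     4,868.9795
  Σ                    731.1601     5,327.4542
Price P = Σ PV = 731.1601.
Macaulay duration = Σ(t·PV) / P = 5,327.4542 / 731.1601 = 7.28630 years.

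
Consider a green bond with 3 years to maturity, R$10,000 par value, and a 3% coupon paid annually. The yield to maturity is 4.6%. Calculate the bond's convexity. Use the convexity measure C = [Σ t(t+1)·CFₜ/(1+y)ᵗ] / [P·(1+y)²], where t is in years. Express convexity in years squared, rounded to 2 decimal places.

10.54

With y = 0.046:
  t   CF        PV=CF/(1+0.046)^t    t·PV        t(t+1)·PV
  1       300.00       286.8069       286.8069         573.6138
  2       300.00       274.1940       548.3879       1,645.1638
  3    10,300.00     8,999.9930    26,999.9790     107,999.9159
  Σ                  9,560.9938    27,835.1738     110,218.6934
P = 9,560.9938.
Convexity = Σ t(t+1)·PV / [P·(1+y)²] = 110,218.6934 / (9,560.9938 × 1.094116) = 10.53632.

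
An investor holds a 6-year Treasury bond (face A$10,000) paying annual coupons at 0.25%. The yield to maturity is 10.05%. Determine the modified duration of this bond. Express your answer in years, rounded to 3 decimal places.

Periodic yield y = 0.1005. First find Macaulay duration:
  t   CF        PV=CF/(1+0.1005)^t    t·PV
  1        25.00        22.7169        22.7169
  2        25.00        20.6424        41.2848
  3        25.00        18.7573        56.2718
  4        25.00        17.0443        68.1773
  5        25.00        15.4878        77.4390
  6    10,025.00     5,643.4424    33,860.6546
  Σ                  5,738.0912    34,126.5445
P = 5,738.0912; Macaulay duration = 34,126.5445 / 5,738.0912 = 5.94737 years.
Modified duration = D_Mac / (1 + y) = 5.94737 / 1.1005 = 5.40424 years.

5.404 years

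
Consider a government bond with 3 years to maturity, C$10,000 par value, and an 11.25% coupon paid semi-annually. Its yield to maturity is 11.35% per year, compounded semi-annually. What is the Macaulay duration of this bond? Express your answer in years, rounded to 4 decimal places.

Periodic yield y = 0.05675. Discount each cash flow and weight by its period:
  t   CF        PV=CF/(1+0.05675)^t    t·PV
  1       562.50       532.2924       532.2924
  2       562.50       503.7070     1,007.4141
  3       562.50       476.6568     1,429.9703
  4       562.50       451.0592     1,804.2366
  5       562.50       426.8362     2,134.1810
  6    10,562.50     7,584.6088    45,507.6525
  Σ                  9,975.1603    52,415.7469
Price P = Σ PV = 9,975.1603.
Macaulay duration = Σ(t·PV) / P = 52,415.7469 / 9,975.1603 = 5.25463 half-year periods.
In years: 5.25463 / 2 = 2.62731 years.

2.6273 years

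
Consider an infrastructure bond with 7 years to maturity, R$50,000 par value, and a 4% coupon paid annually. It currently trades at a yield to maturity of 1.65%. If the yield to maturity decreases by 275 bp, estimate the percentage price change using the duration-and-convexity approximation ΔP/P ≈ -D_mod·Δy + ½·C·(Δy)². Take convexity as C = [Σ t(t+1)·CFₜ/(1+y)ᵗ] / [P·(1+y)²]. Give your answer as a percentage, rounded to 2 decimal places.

+18.83%

With y = 0.0165:
  t   CF        PV=CF/(1+0.0165)^t    t·PV        t(t+1)·PV
  1     2,000.00     1,967.5357     1,967.5357       3,935.0713
  2     2,000.00     1,935.5983     3,871.1966      11,613.5897
  3     2,000.00     1,904.1793     5,712.5380      22,850.1520
  4     2,000.00     1,873.2704     7,493.0815      37,465.4074
  5     2,000.00     1,842.8631     9,214.3156      55,285.8938
  6     2,000.00     1,812.9495    10,877.6968      76,143.8774
  7    52,000.00    46,371.5553   324,600.8874   2,596,807.0995
  Σ                 57,707.9516   363,737.2516   2,804,101.0912
P = 57,707.9516; D_Mac = 6.30307 yrs; D_mod = 6.20076 yrs; C = 47.02656.
Duration effect: -6.20076 × (-0.0275) = +0.170521
Convexity effect: 0.5 × 47.02656 × (-0.0275)² = +0.0177819
ΔP/P ≈ +0.170521 + 0.0177819 = +0.188303 = +18.8303%.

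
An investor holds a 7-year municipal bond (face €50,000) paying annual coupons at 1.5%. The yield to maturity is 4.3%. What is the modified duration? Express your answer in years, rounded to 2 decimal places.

6.39 years

Periodic yield y = 0.043. First find Macaulay duration:
  t   CF        PV=CF/(1+0.043)^t    t·PV
  1       750.00       719.0796       719.0796
  2       750.00       689.4339     1,378.8678
  3       750.00       661.0105     1,983.0314
  4       750.00       633.7588     2,535.0354
  5       750.00       607.6307     3,038.1536
  6       750.00       582.5798     3,495.4787
  7    50,750.00    37,796.0041   264,572.0288
  Σ                 41,689.4974   277,721.6753
P = 41,689.4974; Macaulay duration = 277,721.6753 / 41,689.4974 = 6.66167 years.
Modified duration = D_Mac / (1 + y) = 6.66167 / 1.043 = 6.38703 years.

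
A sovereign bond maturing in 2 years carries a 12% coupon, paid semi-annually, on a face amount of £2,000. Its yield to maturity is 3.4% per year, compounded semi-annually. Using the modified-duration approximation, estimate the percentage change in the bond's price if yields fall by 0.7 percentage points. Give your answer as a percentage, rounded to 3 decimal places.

Periodic yield y = 0.017. Modified duration first:
  t   CF        PV=CF/(1+0.017)^t    t·PV
  1       120.00       117.9941       117.9941
  2       120.00       116.0217       232.0435
  3       120.00       114.0823       342.2470
  4     2,120.00     1,981.7645     7,927.0581
  Σ                  2,329.8627     8,619.3426
P = 2,329.8627; D_Mac = 3.69951 half-year periods = 1.84975 yrs; D_mod = 1.84975/(1+0.017) = 1.81883 yrs.
ΔP/P ≈ -D_mod · Δy = -1.81883 × (-0.007) = +0.012732 = +1.2732%.

+1.273%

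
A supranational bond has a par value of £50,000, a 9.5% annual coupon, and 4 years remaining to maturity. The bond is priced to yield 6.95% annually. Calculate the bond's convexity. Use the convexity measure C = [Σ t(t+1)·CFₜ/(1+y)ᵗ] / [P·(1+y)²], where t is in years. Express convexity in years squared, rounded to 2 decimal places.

With y = 0.0695:
  t   CF        PV=CF/(1+0.0695)^t    t·PV        t(t+1)·PV
  1     4,750.00     4,441.3277     4,441.3277       8,882.6554
  2     4,750.00     4,152.7141     8,305.4282      24,916.2846
  3     4,750.00     3,882.8556    11,648.5669      46,594.2675
  4    54,750.00    41,846.6761   167,386.7045     836,933.5227
  Σ                 54,323.5736   191,782.0273     917,326.7303
P = 54,323.5736.
Convexity = Σ t(t+1)·PV / [P·(1+y)²] = 917,326.7303 / (54,323.5736 × 1.143830) = 14.76298.

14.76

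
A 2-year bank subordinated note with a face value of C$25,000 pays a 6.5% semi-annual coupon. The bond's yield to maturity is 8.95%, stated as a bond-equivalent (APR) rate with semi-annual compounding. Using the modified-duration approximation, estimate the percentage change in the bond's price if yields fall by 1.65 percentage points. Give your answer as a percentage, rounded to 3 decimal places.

Periodic yield y = 0.04475. Modified duration first:
  t   CF        PV=CF/(1+0.04475)^t    t·PV
  1       812.50       777.6980       777.6980
  2       812.50       744.3867     1,488.7734
  3       812.50       712.5022     2,137.5067
  4    25,812.50    21,666.0903    86,664.3614
  Σ                 23,900.6773    91,068.3395
P = 23,900.6773; D_Mac = 3.81028 half-year periods = 1.90514 yrs; D_mod = 1.90514/(1+0.04475) = 1.82354 yrs.
ΔP/P ≈ -D_mod · Δy = -1.82354 × (-0.0165) = +0.030088 = +3.0088%.

+3.009%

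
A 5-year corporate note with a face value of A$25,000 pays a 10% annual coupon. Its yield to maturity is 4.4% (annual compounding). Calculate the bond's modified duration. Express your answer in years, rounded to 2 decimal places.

4.08 years

Periodic yield y = 0.044. First find Macaulay duration:
  t   CF        PV=CF/(1+0.044)^t    t·PV
  1     2,500.00     2,394.6360     2,394.6360
  2     2,500.00     2,293.7127     4,587.4253
  3     2,500.00     2,197.0428     6,591.1283
  4     2,500.00     2,104.4471     8,417.7884
  5    27,500.00    22,173.2932   110,866.4662
  Σ                 31,163.1318   132,857.4443
P = 31,163.1318; Macaulay duration = 132,857.4443 / 31,163.1318 = 4.26329 years.
Modified duration = D_Mac / (1 + y) = 4.26329 / 1.044 = 4.08361 years.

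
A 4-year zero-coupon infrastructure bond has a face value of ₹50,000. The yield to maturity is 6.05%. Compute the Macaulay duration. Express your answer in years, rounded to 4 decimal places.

A zero-coupon bond has a single cash flow at maturity, so its Macaulay duration equals its maturity: 4 years.

4.0000 years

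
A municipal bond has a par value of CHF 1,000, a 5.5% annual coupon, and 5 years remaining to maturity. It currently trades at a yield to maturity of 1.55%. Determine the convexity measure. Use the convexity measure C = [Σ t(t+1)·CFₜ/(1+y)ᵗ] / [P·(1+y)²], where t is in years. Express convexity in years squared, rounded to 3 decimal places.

25.617

With y = 0.0155:
  t   CF        PV=CF/(1+0.0155)^t    t·PV        t(t+1)·PV
  1        55.00        54.1605        54.1605         108.3210
  2        55.00        53.3338       106.6677         320.0030
  3        55.00        52.5198       157.5593         630.2374
  4        55.00        51.7181       206.8726       1,034.3630
  5     1,055.00       976.9061     4,884.5305      29,307.1830
  Σ                  1,188.6384     5,409.7906      31,400.1074
P = 1,188.6384.
Convexity = Σ t(t+1)·PV / [P·(1+y)²] = 31,400.1074 / (1,188.6384 × 1.031240) = 25.61660.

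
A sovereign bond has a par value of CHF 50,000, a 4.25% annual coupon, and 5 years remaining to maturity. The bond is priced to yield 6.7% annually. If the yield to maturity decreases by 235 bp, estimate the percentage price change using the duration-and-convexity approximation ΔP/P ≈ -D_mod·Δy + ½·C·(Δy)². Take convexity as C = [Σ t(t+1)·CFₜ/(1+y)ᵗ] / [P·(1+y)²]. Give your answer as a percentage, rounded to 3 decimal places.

With y = 0.067:
  t   CF        PV=CF/(1+0.067)^t    t·PV        t(t+1)·PV
  1     2,125.00     1,991.5651     1,991.5651       3,983.1303
  2     2,125.00     1,866.5090     3,733.0181      11,199.0542
  3     2,125.00     1,749.3056     5,247.9167      20,991.6667
  4     2,125.00     1,639.4616     6,557.8465      32,789.2326
  5    52,125.00    37,689.8120   188,449.0599   1,130,694.3592
  Σ                 44,936.6533   205,979.4063   1,199,657.4430
P = 44,936.6533; D_Mac = 4.58377 yrs; D_mod = 4.29594 yrs; C = 23.44918.
Duration effect: -4.29594 × (-0.0235) = +0.100955
Convexity effect: 0.5 × 23.44918 × (-0.0235)² = +0.0064749
ΔP/P ≈ +0.100955 + 0.0064749 = +0.107430 = +10.7430%.

+10.743%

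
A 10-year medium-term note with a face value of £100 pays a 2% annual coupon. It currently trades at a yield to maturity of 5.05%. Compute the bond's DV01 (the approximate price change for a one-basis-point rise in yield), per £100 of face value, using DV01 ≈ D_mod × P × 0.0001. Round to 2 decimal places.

£0.07

Periodic yield y = 0.0505.
  t   CF        PV=CF/(1+0.0505)^t    t·PV
  1         2.00         1.9039         1.9039
  2         2.00         1.8123         3.6247
  3         2.00         1.7252         5.1756
  4         2.00         1.6423         6.5691
  5         2.00         1.5633         7.8166
  6         2.00         1.4882         8.9290
  7         2.00         1.4166         9.9164
  8         2.00         1.3485        10.7883
  9         2.00         1.2837        11.5534
  10      102.00        62.3217       623.2174
  Σ                     76.5058       689.4944
P = 76.5058; D_Mac = 9.01232 yrs; D_mod = 8.57907 yrs.
DV01 ≈ 8.57907 × 76.5058 × 0.0001 = 0.065635.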